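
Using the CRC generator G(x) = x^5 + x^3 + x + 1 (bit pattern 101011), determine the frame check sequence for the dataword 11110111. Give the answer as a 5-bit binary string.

Append 5 zeros: 1111011100000. Divide by 101011 (XOR where the leading bit is 1):
  pos 0: 111101 XOR 101011 = 010110
  pos 1: 101101 XOR 101011 = 000110
  pos 4: 110100 XOR 101011 = 011111
  pos 5: 111110 XOR 101011 = 010101
  pos 6: 101010 XOR 101011 = 000001
Remainder (last 5 bits) = 00010. This is the CRC / FCS.

00010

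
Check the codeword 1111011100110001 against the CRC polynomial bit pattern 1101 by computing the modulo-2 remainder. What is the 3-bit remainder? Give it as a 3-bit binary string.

000

Modulo-2 division of 1111011100110001 by 1101:
  pos 0: 1111 XOR 1101 = 0010
  pos 2: 1001 XOR 1101 = 0100
  pos 3: 1001 XOR 1101 = 0100
  pos 4: 1001 XOR 1101 = 0100
  pos 5: 1000 XOR 1101 = 0101
  pos 6: 1010 XOR 1101 = 0111
  pos 7: 1111 XOR 1101 = 0010
  pos 9: 1010 XOR 1101 = 0111
  pos 10: 1110 XOR 1101 = 0011
  pos 12: 1101 XOR 1101 = 0000
Remainder = 000 (zero — the frame passes the CRC check).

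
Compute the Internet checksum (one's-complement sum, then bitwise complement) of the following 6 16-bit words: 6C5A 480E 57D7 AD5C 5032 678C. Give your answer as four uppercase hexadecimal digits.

8EA4

One's-complement addition (fold any carry out of bit 15 back into bit 0):
  0x6C5A + 0x480E = 0x0B468
  0xB468 + 0x57D7 = 0x10C3F → wrap carry → 0x0C40
  0x0C40 + 0xAD5C = 0x0B99C
  0xB99C + 0x5032 = 0x109CE → wrap carry → 0x09CF
  0x09CF + 0x678C = 0x0715B
One's-complement sum = 0x715B.
Checksum = ~0x715B & 0xFFFF = 0x8EA4.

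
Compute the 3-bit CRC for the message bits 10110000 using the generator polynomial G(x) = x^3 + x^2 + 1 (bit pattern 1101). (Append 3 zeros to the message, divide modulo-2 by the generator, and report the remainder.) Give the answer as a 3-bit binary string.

110

Append 3 zeros: 10110000000. Divide by 1101 (XOR where the leading bit is 1):
  pos 0: 1011 XOR 1101 = 0110
  pos 1: 1100 XOR 1101 = 0001
  pos 4: 1000 XOR 1101 = 0101
  pos 5: 1010 XOR 1101 = 0111
  pos 6: 1110 XOR 1101 = 0011
Remainder (last 3 bits) = 110. This is the CRC / FCS.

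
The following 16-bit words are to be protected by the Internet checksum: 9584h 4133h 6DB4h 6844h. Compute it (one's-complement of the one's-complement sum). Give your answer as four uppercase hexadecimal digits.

534F

One's-complement addition (fold any carry out of bit 15 back into bit 0):
  0x9584 + 0x4133 = 0x0D6B7
  0xD6B7 + 0x6DB4 = 0x1446B → wrap carry → 0x446C
  0x446C + 0x6844 = 0x0ACB0
One's-complement sum = 0xACB0.
Checksum = ~0xACB0 & 0xFFFF = 0x534F.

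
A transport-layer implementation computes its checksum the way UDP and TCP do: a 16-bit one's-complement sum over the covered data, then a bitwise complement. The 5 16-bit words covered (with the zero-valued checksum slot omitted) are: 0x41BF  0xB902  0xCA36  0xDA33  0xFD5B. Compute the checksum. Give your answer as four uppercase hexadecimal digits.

One's-complement addition (fold any carry out of bit 15 back into bit 0):
  0x41BF + 0xB902 = 0x0FAC1
  0xFAC1 + 0xCA36 = 0x1C4F7 → wrap carry → 0xC4F8
  0xC4F8 + 0xDA33 = 0x19F2B → wrap carry → 0x9F2C
  0x9F2C + 0xFD5B = 0x19C87 → wrap carry → 0x9C88
One's-complement sum = 0x9C88.
Checksum = ~0x9C88 & 0xFFFF = 0x6377.

6377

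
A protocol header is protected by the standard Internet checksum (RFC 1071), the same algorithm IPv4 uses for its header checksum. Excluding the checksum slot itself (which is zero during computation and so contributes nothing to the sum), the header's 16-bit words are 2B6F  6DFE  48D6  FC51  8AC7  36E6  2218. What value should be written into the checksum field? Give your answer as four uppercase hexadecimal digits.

One's-complement addition (fold any carry out of bit 15 back into bit 0):
  0x2B6F + 0x6DFE = 0x0996D
  0x996D + 0x48D6 = 0x0E243
  0xE243 + 0xFC51 = 0x1DE94 → wrap carry → 0xDE95
  0xDE95 + 0x8AC7 = 0x1695C → wrap carry → 0x695D
  0x695D + 0x36E6 = 0x0A043
  0xA043 + 0x2218 = 0x0C25B
One's-complement sum = 0xC25B.
Checksum = ~0xC25B & 0xFFFF = 0x3DA4.

3DA4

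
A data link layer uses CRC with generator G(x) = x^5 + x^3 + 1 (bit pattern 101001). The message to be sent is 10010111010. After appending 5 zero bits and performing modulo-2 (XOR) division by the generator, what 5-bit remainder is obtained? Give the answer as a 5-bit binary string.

Append 5 zeros: 1001011101000000. Divide by 101001 (XOR where the leading bit is 1):
  pos 0: 100101 XOR 101001 = 001100
  pos 2: 110011 XOR 101001 = 011010
  pos 3: 110100 XOR 101001 = 011101
  pos 4: 111011 XOR 101001 = 010010
  pos 5: 100100 XOR 101001 = 001101
  pos 7: 110100 XOR 101001 = 011101
  pos 8: 111010 XOR 101001 = 010011
  pos 9: 100110 XOR 101001 = 001111
Remainder (last 5 bits) = 11110. This is the CRC / FCS.

11110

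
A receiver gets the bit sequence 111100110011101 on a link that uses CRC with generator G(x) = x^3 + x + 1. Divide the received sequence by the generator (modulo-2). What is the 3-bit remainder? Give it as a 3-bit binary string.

110

Modulo-2 division of 111100110011101 by 1011:
  pos 0: 1111 XOR 1011 = 0100
  pos 1: 1000 XOR 1011 = 0011
  pos 3: 1101 XOR 1011 = 0110
  pos 4: 1101 XOR 1011 = 0110
  pos 5: 1100 XOR 1011 = 0111
  pos 6: 1110 XOR 1011 = 0101
  pos 7: 1011 XOR 1011 = 0000
  pos 11: 1101 XOR 1011 = 0110
Remainder = 110 (nonzero — an error is detected).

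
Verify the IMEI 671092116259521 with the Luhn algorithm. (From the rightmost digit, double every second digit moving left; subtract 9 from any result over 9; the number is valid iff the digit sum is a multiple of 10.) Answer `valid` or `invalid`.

invalid

From the right, keep odd positions and double even positions (subtract 9 from any doubled value over 9):
  doubled (positions 2,4,...): 4 9 4 2 4 0 5 → sum 28
  kept (positions 1,3,...): 1 5 5 6 1 9 1 6 → sum 34
Total = 62.
62 mod 10 = 2, so the number is invalid.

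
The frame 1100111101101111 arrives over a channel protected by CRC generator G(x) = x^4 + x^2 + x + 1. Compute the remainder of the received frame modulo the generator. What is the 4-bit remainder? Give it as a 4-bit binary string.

0000

Modulo-2 division of 1100111101101111 by 10111:
  pos 0: 11001 XOR 10111 = 01110
  pos 1: 11101 XOR 10111 = 01010
  pos 2: 10101 XOR 10111 = 00010
  pos 5: 10101 XOR 10111 = 00010
  pos 8: 10101 XOR 10111 = 00010
  pos 11: 10111 XOR 10111 = 00000
Remainder = 0000 (zero — the frame passes the CRC check).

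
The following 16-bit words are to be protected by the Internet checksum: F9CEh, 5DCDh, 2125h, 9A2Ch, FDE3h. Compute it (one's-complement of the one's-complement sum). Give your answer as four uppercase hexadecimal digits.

One's-complement addition (fold any carry out of bit 15 back into bit 0):
  0xF9CE + 0x5DCD = 0x1579B → wrap carry → 0x579C
  0x579C + 0x2125 = 0x078C1
  0x78C1 + 0x9A2C = 0x112ED → wrap carry → 0x12EE
  0x12EE + 0xFDE3 = 0x110D1 → wrap carry → 0x10D2
One's-complement sum = 0x10D2.
Checksum = ~0x10D2 & 0xFFFF = 0xEF2D.

EF2D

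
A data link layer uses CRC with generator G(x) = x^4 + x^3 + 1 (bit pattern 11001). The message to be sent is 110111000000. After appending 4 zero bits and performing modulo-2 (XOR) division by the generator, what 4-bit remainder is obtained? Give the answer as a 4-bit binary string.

Append 4 zeros: 1101110000000000. Divide by 11001 (XOR where the leading bit is 1):
  pos 0: 11011 XOR 11001 = 00010
  pos 3: 10100 XOR 11001 = 01101
  pos 4: 11010 XOR 11001 = 00011
  pos 7: 11000 XOR 11001 = 00001
  pos 11: 10000 XOR 11001 = 01001
Remainder (last 4 bits) = 1001. This is the CRC / FCS.

1001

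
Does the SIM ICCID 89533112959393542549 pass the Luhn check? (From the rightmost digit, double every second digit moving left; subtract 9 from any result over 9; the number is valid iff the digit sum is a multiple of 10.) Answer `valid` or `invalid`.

From the right, keep odd positions and double even positions (subtract 9 from any doubled value over 9):
  doubled (positions 2,4,...): 8 4 1 9 9 9 2 6 1 7 → sum 56
  kept (positions 1,3,...): 9 5 4 3 3 5 2 1 3 9 → sum 44
Total = 100.
100 mod 10 = 0, so the number is valid.

valid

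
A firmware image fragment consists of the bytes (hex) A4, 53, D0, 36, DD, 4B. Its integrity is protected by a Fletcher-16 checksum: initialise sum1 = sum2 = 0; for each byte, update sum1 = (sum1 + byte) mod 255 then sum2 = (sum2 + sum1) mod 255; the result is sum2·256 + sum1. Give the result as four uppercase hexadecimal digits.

Running sums (mod 255):
  after byte 0 (A4): sum1=164, sum2=164
  after byte 1 (53): sum1=247, sum2=156
  after byte 2 (D0): sum1=200, sum2=101
  after byte 3 (36): sum1=254, sum2=100
  after byte 4 (DD): sum1=220, sum2=65
  after byte 5 (4B): sum1=40, sum2=105
Checksum = sum2·256 + sum1 = 105·256 + 40 = 26920 = 0x6928.

6928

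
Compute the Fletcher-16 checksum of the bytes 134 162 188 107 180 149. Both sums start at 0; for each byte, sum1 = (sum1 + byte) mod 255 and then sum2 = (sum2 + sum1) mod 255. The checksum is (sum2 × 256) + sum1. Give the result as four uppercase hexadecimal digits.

889B

Running sums (mod 255):
  after byte 0 (134): sum1=134, sum2=134
  after byte 1 (162): sum1=41, sum2=175
  after byte 2 (188): sum1=229, sum2=149
  after byte 3 (107): sum1=81, sum2=230
  after byte 4 (180): sum1=6, sum2=236
  after byte 5 (149): sum1=155, sum2=136
Checksum = sum2·256 + sum1 = 136·256 + 155 = 34971 = 0x889B.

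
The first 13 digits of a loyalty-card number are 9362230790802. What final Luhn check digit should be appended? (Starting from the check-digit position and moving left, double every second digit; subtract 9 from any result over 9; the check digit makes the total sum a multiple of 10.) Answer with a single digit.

9

Partial digits right→left: 2 0 8 0 9 7 0 3 2 2 6 3 9
Double every second digit counting from the check-digit position (so the 1st, 3rd, 5th, ... of the partial from the right).
  doubled (with −9 where >9): 4 7 9 0 4 3 9 → sum 36
  kept as-is: 0 0 7 3 2 3 → sum 15
Total = 36 + 15 = 51.
Check digit = (10 − (51 mod 10)) mod 10 = 9.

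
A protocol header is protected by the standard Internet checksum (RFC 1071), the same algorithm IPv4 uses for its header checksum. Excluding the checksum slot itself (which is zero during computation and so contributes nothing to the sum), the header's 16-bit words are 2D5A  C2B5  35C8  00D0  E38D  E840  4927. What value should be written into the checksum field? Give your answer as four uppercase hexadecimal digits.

One's-complement addition (fold any carry out of bit 15 back into bit 0):
  0x2D5A + 0xC2B5 = 0x0F00F
  0xF00F + 0x35C8 = 0x125D7 → wrap carry → 0x25D8
  0x25D8 + 0x00D0 = 0x026A8
  0x26A8 + 0xE38D = 0x10A35 → wrap carry → 0x0A36
  0x0A36 + 0xE840 = 0x0F276
  0xF276 + 0x4927 = 0x13B9D → wrap carry → 0x3B9E
One's-complement sum = 0x3B9E.
Checksum = ~0x3B9E & 0xFFFF = 0xC461.

C461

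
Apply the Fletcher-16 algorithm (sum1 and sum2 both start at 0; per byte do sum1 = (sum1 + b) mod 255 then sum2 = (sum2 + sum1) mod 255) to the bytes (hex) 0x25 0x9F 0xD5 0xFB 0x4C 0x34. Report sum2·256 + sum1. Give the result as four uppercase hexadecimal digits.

1517

Running sums (mod 255):
  after byte 0 (0x25): sum1=37, sum2=37
  after byte 1 (0x9F): sum1=196, sum2=233
  after byte 2 (0xD5): sum1=154, sum2=132
  after byte 3 (0xFB): sum1=150, sum2=27
  after byte 4 (0x4C): sum1=226, sum2=253
  after byte 5 (0x34): sum1=23, sum2=21
Checksum = sum2·256 + sum1 = 21·256 + 23 = 5399 = 0x1517.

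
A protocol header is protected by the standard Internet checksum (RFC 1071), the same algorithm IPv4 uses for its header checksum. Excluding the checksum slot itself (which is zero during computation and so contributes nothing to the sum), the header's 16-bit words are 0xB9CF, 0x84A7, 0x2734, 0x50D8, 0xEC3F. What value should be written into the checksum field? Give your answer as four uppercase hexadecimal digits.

One's-complement addition (fold any carry out of bit 15 back into bit 0):
  0xB9CF + 0x84A7 = 0x13E76 → wrap carry → 0x3E77
  0x3E77 + 0x2734 = 0x065AB
  0x65AB + 0x50D8 = 0x0B683
  0xB683 + 0xEC3F = 0x1A2C2 → wrap carry → 0xA2C3
One's-complement sum = 0xA2C3.
Checksum = ~0xA2C3 & 0xFFFF = 0x5D3C.

5D3C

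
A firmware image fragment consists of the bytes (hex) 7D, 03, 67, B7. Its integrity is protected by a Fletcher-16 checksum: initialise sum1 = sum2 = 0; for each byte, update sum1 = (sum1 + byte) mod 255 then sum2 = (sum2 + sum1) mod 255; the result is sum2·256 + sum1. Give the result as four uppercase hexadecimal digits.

Running sums (mod 255):
  after byte 0 (7D): sum1=125, sum2=125
  after byte 1 (03): sum1=128, sum2=253
  after byte 2 (67): sum1=231, sum2=229
  after byte 3 (B7): sum1=159, sum2=133
Checksum = sum2·256 + sum1 = 133·256 + 159 = 34207 = 0x859F.

859F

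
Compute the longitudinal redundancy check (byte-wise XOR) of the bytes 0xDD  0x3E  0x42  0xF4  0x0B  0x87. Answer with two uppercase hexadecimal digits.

D9

XOR the bytes together:
  start with 0xDD
  0xDD ⊕ 0x3E = 0xE3
  0xE3 ⊕ 0x42 = 0xA1
  0xA1 ⊕ 0xF4 = 0x55
  0x55 ⊕ 0x0B = 0x5E
  0x5E ⊕ 0x87 = 0xD9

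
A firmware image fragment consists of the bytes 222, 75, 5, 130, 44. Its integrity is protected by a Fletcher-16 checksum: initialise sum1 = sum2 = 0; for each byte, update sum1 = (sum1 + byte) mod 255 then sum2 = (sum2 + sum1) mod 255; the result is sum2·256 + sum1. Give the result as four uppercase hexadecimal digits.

Running sums (mod 255):
  after byte 0 (222): sum1=222, sum2=222
  after byte 1 (75): sum1=42, sum2=9
  after byte 2 (5): sum1=47, sum2=56
  after byte 3 (130): sum1=177, sum2=233
  after byte 4 (44): sum1=221, sum2=199
Checksum = sum2·256 + sum1 = 199·256 + 221 = 51165 = 0xC7DD.

C7DD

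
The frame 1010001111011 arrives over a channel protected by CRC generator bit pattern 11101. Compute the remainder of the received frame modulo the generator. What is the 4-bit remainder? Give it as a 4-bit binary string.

Modulo-2 division of 1010001111011 by 11101:
  pos 0: 10100 XOR 11101 = 01001
  pos 1: 10010 XOR 11101 = 01111
  pos 2: 11111 XOR 11101 = 00010
  pos 5: 10111 XOR 11101 = 01010
  pos 6: 10100 XOR 11101 = 01001
  pos 7: 10011 XOR 11101 = 01110
  pos 8: 11101 XOR 11101 = 00000
Remainder = 0000 (zero — the frame passes the CRC check).

0000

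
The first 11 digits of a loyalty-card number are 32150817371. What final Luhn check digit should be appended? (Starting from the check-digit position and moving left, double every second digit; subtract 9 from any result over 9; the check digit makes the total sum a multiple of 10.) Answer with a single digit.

Partial digits right→left: 1 7 3 7 1 8 0 5 1 2 3
Double every second digit counting from the check-digit position (so the 1st, 3rd, 5th, ... of the partial from the right).
  doubled (with −9 where >9): 2 6 2 0 2 6 → sum 18
  kept as-is: 7 7 8 5 2 → sum 29
Total = 18 + 29 = 47.
Check digit = (10 − (47 mod 10)) mod 10 = 3.

3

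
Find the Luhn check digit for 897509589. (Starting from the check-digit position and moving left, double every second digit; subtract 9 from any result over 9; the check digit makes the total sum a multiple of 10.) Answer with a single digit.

Partial digits right→left: 9 8 5 9 0 5 7 9 8
Double every second digit counting from the check-digit position (so the 1st, 3rd, 5th, ... of the partial from the right).
  doubled (with −9 where >9): 9 1 0 5 7 → sum 22
  kept as-is: 8 9 5 9 → sum 31
Total = 22 + 31 = 53.
Check digit = (10 − (53 mod 10)) mod 10 = 7.

7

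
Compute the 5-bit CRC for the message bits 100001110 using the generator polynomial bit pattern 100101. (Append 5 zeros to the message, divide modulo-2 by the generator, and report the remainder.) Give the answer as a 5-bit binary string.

Append 5 zeros: 10000111000000. Divide by 100101 (XOR where the leading bit is 1):
  pos 0: 100001 XOR 100101 = 000100
  pos 3: 100110 XOR 100101 = 000011
  pos 7: 110000 XOR 100101 = 010101
  pos 8: 101010 XOR 100101 = 001111
Remainder (last 5 bits) = 01111. This is the CRC / FCS.

01111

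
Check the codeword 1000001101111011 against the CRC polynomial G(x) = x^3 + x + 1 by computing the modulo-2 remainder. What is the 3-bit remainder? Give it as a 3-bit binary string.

000

Modulo-2 division of 1000001101111011 by 1011:
  pos 0: 1000 XOR 1011 = 0011
  pos 2: 1100 XOR 1011 = 0111
  pos 3: 1111 XOR 1011 = 0100
  pos 4: 1001 XOR 1011 = 0010
  pos 6: 1001 XOR 1011 = 0010
  pos 8: 1011 XOR 1011 = 0000
  pos 12: 1011 XOR 1011 = 0000
Remainder = 000 (zero — the frame passes the CRC check).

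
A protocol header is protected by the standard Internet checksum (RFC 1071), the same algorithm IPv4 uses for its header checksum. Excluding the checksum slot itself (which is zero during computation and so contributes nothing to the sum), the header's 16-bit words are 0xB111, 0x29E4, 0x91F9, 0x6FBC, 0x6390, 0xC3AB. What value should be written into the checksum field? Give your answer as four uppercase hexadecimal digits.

One's-complement addition (fold any carry out of bit 15 back into bit 0):
  0xB111 + 0x29E4 = 0x0DAF5
  0xDAF5 + 0x91F9 = 0x16CEE → wrap carry → 0x6CEF
  0x6CEF + 0x6FBC = 0x0DCAB
  0xDCAB + 0x6390 = 0x1403B → wrap carry → 0x403C
  0x403C + 0xC3AB = 0x103E7 → wrap carry → 0x03E8
One's-complement sum = 0x03E8.
Checksum = ~0x03E8 & 0xFFFF = 0xFC17.

FC17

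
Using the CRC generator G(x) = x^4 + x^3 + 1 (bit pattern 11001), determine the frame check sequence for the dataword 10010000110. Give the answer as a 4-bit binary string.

Append 4 zeros: 100100001100000. Divide by 11001 (XOR where the leading bit is 1):
  pos 0: 10010 XOR 11001 = 01011
  pos 1: 10110 XOR 11001 = 01111
  pos 2: 11110 XOR 11001 = 00111
  pos 4: 11101 XOR 11001 = 00100
  pos 6: 10010 XOR 11001 = 01011
  pos 7: 10110 XOR 11001 = 01111
  pos 8: 11110 XOR 11001 = 00111
  pos 10: 11100 XOR 11001 = 00101
Remainder (last 4 bits) = 0101. This is the CRC / FCS.

0101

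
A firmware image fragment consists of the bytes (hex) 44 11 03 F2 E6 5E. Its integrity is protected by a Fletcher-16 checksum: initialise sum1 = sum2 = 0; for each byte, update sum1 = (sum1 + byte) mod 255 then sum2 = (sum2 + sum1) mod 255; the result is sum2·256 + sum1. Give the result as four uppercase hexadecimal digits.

0090

Running sums (mod 255):
  after byte 0 (44): sum1=68, sum2=68
  after byte 1 (11): sum1=85, sum2=153
  after byte 2 (03): sum1=88, sum2=241
  after byte 3 (F2): sum1=75, sum2=61
  after byte 4 (E6): sum1=50, sum2=111
  after byte 5 (5E): sum1=144, sum2=0
Checksum = sum2·256 + sum1 = 0·256 + 144 = 144 = 0x0090.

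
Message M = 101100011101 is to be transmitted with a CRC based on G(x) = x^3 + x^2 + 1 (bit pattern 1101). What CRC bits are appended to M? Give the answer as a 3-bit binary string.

100

Append 3 zeros: 101100011101000. Divide by 1101 (XOR where the leading bit is 1):
  pos 0: 1011 XOR 1101 = 0110
  pos 1: 1100 XOR 1101 = 0001
  pos 4: 1001 XOR 1101 = 0100
  pos 5: 1001 XOR 1101 = 0100
  pos 6: 1001 XOR 1101 = 0100
  pos 7: 1000 XOR 1101 = 0101
  pos 8: 1011 XOR 1101 = 0110
  pos 9: 1100 XOR 1101 = 0001
Remainder (last 3 bits) = 100. This is the CRC / FCS.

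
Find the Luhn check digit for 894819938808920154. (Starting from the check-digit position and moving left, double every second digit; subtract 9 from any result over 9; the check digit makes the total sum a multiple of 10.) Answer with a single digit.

7

Partial digits right→left: 4 5 1 0 2 9 8 0 8 8 3 9 9 1 8 4 9 8
Double every second digit counting from the check-digit position (so the 1st, 3rd, 5th, ... of the partial from the right).
  doubled (with −9 where >9): 8 2 4 7 7 6 9 7 9 → sum 59
  kept as-is: 5 0 9 0 8 9 1 4 8 → sum 44
Total = 59 + 44 = 103.
Check digit = (10 − (103 mod 10)) mod 10 = 7.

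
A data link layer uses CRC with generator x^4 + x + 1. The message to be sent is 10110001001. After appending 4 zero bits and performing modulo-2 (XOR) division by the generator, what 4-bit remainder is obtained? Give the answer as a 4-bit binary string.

0000

Append 4 zeros: 101100010010000. Divide by 10011 (XOR where the leading bit is 1):
  pos 0: 10110 XOR 10011 = 00101
  pos 2: 10100 XOR 10011 = 00111
  pos 4: 11110 XOR 10011 = 01101
  pos 5: 11010 XOR 10011 = 01001
  pos 6: 10011 XOR 10011 = 00000
Remainder (last 4 bits) = 0000. This is the CRC / FCS.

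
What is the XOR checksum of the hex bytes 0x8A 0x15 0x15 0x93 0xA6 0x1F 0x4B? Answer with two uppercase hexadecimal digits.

EB

XOR the bytes together:
  start with 0x8A
  0x8A ⊕ 0x15 = 0x9F
  0x9F ⊕ 0x15 = 0x8A
  0x8A ⊕ 0x93 = 0x19
  0x19 ⊕ 0xA6 = 0xBF
  0xBF ⊕ 0x1F = 0xA0
  0xA0 ⊕ 0x4B = 0xEB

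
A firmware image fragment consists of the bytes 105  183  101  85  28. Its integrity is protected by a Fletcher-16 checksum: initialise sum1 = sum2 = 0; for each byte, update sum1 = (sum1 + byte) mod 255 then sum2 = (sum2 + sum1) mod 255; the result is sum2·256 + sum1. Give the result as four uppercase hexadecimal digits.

Running sums (mod 255):
  after byte 0 (105): sum1=105, sum2=105
  after byte 1 (183): sum1=33, sum2=138
  after byte 2 (101): sum1=134, sum2=17
  after byte 3 (85): sum1=219, sum2=236
  after byte 4 (28): sum1=247, sum2=228
Checksum = sum2·256 + sum1 = 228·256 + 247 = 58615 = 0xE4F7.

E4F7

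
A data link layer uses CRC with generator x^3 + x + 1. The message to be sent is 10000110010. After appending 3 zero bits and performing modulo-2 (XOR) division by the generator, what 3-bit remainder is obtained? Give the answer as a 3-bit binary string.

000

Append 3 zeros: 10000110010000. Divide by 1011 (XOR where the leading bit is 1):
  pos 0: 1000 XOR 1011 = 0011
  pos 2: 1101 XOR 1011 = 0110
  pos 3: 1101 XOR 1011 = 0110
  pos 4: 1100 XOR 1011 = 0111
  pos 5: 1110 XOR 1011 = 0101
  pos 6: 1011 XOR 1011 = 0000
Remainder (last 3 bits) = 000. This is the CRC / FCS.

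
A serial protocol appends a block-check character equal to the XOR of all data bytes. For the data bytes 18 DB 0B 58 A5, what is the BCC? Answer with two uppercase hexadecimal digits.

XOR the bytes together:
  start with 0x18
  0x18 ⊕ 0xDB = 0xC3
  0xC3 ⊕ 0x0B = 0xC8
  0xC8 ⊕ 0x58 = 0x90
  0x90 ⊕ 0xA5 = 0x35

35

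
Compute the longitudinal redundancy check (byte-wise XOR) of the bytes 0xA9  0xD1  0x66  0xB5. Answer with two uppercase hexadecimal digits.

XOR the bytes together:
  start with 0xA9
  0xA9 ⊕ 0xD1 = 0x78
  0x78 ⊕ 0x66 = 0x1E
  0x1E ⊕ 0xB5 = 0xAB

AB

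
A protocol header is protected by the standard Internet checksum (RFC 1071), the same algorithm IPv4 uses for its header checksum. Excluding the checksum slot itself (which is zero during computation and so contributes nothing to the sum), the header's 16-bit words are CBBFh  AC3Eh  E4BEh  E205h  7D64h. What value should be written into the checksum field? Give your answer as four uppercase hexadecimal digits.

43D8

One's-complement addition (fold any carry out of bit 15 back into bit 0):
  0xCBBF + 0xAC3E = 0x177FD → wrap carry → 0x77FE
  0x77FE + 0xE4BE = 0x15CBC → wrap carry → 0x5CBD
  0x5CBD + 0xE205 = 0x13EC2 → wrap carry → 0x3EC3
  0x3EC3 + 0x7D64 = 0x0BC27
One's-complement sum = 0xBC27.
Checksum = ~0xBC27 & 0xFFFF = 0x43D8.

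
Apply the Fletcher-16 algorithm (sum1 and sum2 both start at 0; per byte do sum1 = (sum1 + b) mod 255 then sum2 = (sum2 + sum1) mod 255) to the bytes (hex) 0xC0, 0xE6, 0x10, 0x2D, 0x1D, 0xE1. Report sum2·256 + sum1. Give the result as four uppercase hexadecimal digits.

Running sums (mod 255):
  after byte 0 (0xC0): sum1=192, sum2=192
  after byte 1 (0xE6): sum1=167, sum2=104
  after byte 2 (0x10): sum1=183, sum2=32
  after byte 3 (0x2D): sum1=228, sum2=5
  after byte 4 (0x1D): sum1=2, sum2=7
  after byte 5 (0xE1): sum1=227, sum2=234
Checksum = sum2·256 + sum1 = 234·256 + 227 = 60131 = 0xEAE3.

EAE3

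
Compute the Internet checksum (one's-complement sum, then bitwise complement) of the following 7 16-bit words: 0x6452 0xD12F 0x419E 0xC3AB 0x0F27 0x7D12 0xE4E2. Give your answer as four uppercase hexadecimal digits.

One's-complement addition (fold any carry out of bit 15 back into bit 0):
  0x6452 + 0xD12F = 0x13581 → wrap carry → 0x3582
  0x3582 + 0x419E = 0x07720
  0x7720 + 0xC3AB = 0x13ACB → wrap carry → 0x3ACC
  0x3ACC + 0x0F27 = 0x049F3
  0x49F3 + 0x7D12 = 0x0C705
  0xC705 + 0xE4E2 = 0x1ABE7 → wrap carry → 0xABE8
One's-complement sum = 0xABE8.
Checksum = ~0xABE8 & 0xFFFF = 0x5417.

5417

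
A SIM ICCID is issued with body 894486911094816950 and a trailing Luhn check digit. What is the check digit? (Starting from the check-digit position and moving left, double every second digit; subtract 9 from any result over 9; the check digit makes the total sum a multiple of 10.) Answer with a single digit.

Partial digits right→left: 0 5 9 6 1 8 4 9 0 1 1 9 6 8 4 4 9 8
Double every second digit counting from the check-digit position (so the 1st, 3rd, 5th, ... of the partial from the right).
  doubled (with −9 where >9): 0 9 2 8 0 2 3 8 9 → sum 41
  kept as-is: 5 6 8 9 1 9 8 4 8 → sum 58
Total = 41 + 58 = 99.
Check digit = (10 − (99 mod 10)) mod 10 = 1.

1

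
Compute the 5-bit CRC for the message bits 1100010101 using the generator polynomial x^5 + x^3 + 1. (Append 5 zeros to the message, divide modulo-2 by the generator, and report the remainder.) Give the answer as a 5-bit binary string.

01111

Append 5 zeros: 110001010100000. Divide by 101001 (XOR where the leading bit is 1):
  pos 0: 110001 XOR 101001 = 011000
  pos 1: 110000 XOR 101001 = 011001
  pos 2: 110011 XOR 101001 = 011010
  pos 3: 110100 XOR 101001 = 011101
  pos 4: 111011 XOR 101001 = 010010
  pos 5: 100100 XOR 101001 = 001101
  pos 7: 110100 XOR 101001 = 011101
  pos 8: 111010 XOR 101001 = 010011
  pos 9: 100110 XOR 101001 = 001111
Remainder (last 5 bits) = 01111. This is the CRC / FCS.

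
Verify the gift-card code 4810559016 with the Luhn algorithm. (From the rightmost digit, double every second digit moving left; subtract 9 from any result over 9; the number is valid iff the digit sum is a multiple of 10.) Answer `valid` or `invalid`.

From the right, keep odd positions and double even positions (subtract 9 from any doubled value over 9):
  doubled (positions 2,4,...): 2 9 1 2 8 → sum 22
  kept (positions 1,3,...): 6 0 5 0 8 → sum 19
Total = 41.
41 mod 10 = 1, so the number is invalid.

invalid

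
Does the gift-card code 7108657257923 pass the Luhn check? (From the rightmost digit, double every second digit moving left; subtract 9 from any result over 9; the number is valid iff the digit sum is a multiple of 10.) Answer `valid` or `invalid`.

From the right, keep odd positions and double even positions (subtract 9 from any doubled value over 9):
  doubled (positions 2,4,...): 4 5 4 1 7 2 → sum 23
  kept (positions 1,3,...): 3 9 5 7 6 0 7 → sum 37
Total = 60.
60 mod 10 = 0, so the number is valid.

valid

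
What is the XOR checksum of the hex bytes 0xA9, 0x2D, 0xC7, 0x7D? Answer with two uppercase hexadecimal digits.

3E

XOR the bytes together:
  start with 0xA9
  0xA9 ⊕ 0x2D = 0x84
  0x84 ⊕ 0xC7 = 0x43
  0x43 ⊕ 0x7D = 0x3E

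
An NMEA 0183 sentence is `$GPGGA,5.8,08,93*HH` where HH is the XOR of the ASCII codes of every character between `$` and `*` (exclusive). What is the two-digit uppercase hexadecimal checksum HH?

5B

XOR the ASCII codes of the payload characters:
  'G' = 0x47 → acc = 0x47
  'P' = 0x50 → acc = 0x17
  'G' = 0x47 → acc = 0x50
  'G' = 0x47 → acc = 0x17
  'A' = 0x41 → acc = 0x56
  ',' = 0x2C → acc = 0x7A
  '5' = 0x35 → acc = 0x4F
  '.' = 0x2E → acc = 0x61
  '8' = 0x38 → acc = 0x59
  ',' = 0x2C → acc = 0x75
  '0' = 0x30 → acc = 0x45
  '8' = 0x38 → acc = 0x7D
  ',' = 0x2C → acc = 0x51
  '9' = 0x39 → acc = 0x68
  '3' = 0x33 → acc = 0x5B
Checksum = 0x5B.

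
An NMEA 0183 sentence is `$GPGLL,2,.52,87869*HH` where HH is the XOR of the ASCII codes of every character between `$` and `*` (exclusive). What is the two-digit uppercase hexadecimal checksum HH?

XOR the ASCII codes of the payload characters:
  'G' = 0x47 → acc = 0x47
  'P' = 0x50 → acc = 0x17
  'G' = 0x47 → acc = 0x50
  'L' = 0x4C → acc = 0x1C
  'L' = 0x4C → acc = 0x50
  ',' = 0x2C → acc = 0x7C
  '2' = 0x32 → acc = 0x4E
  ',' = 0x2C → acc = 0x62
  '.' = 0x2E → acc = 0x4C
  '5' = 0x35 → acc = 0x79
  '2' = 0x32 → acc = 0x4B
  ',' = 0x2C → acc = 0x67
  '8' = 0x38 → acc = 0x5F
  '7' = 0x37 → acc = 0x68
  '8' = 0x38 → acc = 0x50
  '6' = 0x36 → acc = 0x66
  '9' = 0x39 → acc = 0x5F
Checksum = 0x5F.

5F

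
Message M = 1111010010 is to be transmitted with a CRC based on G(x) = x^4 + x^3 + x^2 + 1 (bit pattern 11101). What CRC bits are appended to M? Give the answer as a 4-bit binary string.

1001

Append 4 zeros: 11110100100000. Divide by 11101 (XOR where the leading bit is 1):
  pos 0: 11110 XOR 11101 = 00011
  pos 3: 11100 XOR 11101 = 00001
  pos 7: 11000 XOR 11101 = 00101
  pos 9: 10100 XOR 11101 = 01001
Remainder (last 4 bits) = 1001. This is the CRC / FCS.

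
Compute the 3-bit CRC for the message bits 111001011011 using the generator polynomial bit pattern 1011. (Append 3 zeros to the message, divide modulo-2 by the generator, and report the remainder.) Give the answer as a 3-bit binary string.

110

Append 3 zeros: 111001011011000. Divide by 1011 (XOR where the leading bit is 1):
  pos 0: 1110 XOR 1011 = 0101
  pos 1: 1010 XOR 1011 = 0001
  pos 4: 1101 XOR 1011 = 0110
  pos 5: 1101 XOR 1011 = 0110
  pos 6: 1100 XOR 1011 = 0111
  pos 7: 1111 XOR 1011 = 0100
  pos 8: 1001 XOR 1011 = 0010
  pos 10: 1000 XOR 1011 = 0011
Remainder (last 3 bits) = 110. This is the CRC / FCS.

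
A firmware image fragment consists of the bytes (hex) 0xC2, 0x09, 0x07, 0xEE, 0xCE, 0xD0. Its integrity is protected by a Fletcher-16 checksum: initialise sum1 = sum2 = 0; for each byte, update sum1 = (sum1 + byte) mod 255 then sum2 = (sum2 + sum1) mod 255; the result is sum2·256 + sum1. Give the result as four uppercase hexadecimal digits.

1561

Running sums (mod 255):
  after byte 0 (0xC2): sum1=194, sum2=194
  after byte 1 (0x09): sum1=203, sum2=142
  after byte 2 (0x07): sum1=210, sum2=97
  after byte 3 (0xEE): sum1=193, sum2=35
  after byte 4 (0xCE): sum1=144, sum2=179
  after byte 5 (0xD0): sum1=97, sum2=21
Checksum = sum2·256 + sum1 = 21·256 + 97 = 5473 = 0x1561.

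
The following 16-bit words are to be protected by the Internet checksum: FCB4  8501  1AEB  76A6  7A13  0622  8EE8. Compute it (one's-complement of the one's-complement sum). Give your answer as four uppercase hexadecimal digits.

One's-complement addition (fold any carry out of bit 15 back into bit 0):
  0xFCB4 + 0x8501 = 0x181B5 → wrap carry → 0x81B6
  0x81B6 + 0x1AEB = 0x09CA1
  0x9CA1 + 0x76A6 = 0x11347 → wrap carry → 0x1348
  0x1348 + 0x7A13 = 0x08D5B
  0x8D5B + 0x0622 = 0x0937D
  0x937D + 0x8EE8 = 0x12265 → wrap carry → 0x2266
One's-complement sum = 0x2266.
Checksum = ~0x2266 & 0xFFFF = 0xDD99.

DD99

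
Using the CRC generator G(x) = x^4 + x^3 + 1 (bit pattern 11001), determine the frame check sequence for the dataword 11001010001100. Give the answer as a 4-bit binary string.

0101

Append 4 zeros: 110010100011000000. Divide by 11001 (XOR where the leading bit is 1):
  pos 0: 11001 XOR 11001 = 00000
  pos 6: 10001 XOR 11001 = 01000
  pos 7: 10001 XOR 11001 = 01000
  pos 8: 10000 XOR 11001 = 01001
  pos 9: 10010 XOR 11001 = 01011
  pos 10: 10110 XOR 11001 = 01111
  pos 11: 11110 XOR 11001 = 00111
  pos 13: 11100 XOR 11001 = 00101
Remainder (last 4 bits) = 0101. This is the CRC / FCS.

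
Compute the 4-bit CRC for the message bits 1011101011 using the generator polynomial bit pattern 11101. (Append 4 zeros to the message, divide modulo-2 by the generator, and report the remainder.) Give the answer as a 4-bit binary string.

Append 4 zeros: 10111010110000. Divide by 11101 (XOR where the leading bit is 1):
  pos 0: 10111 XOR 11101 = 01010
  pos 1: 10100 XOR 11101 = 01001
  pos 2: 10011 XOR 11101 = 01110
  pos 3: 11100 XOR 11101 = 00001
  pos 7: 11100 XOR 11101 = 00001
Remainder (last 4 bits) = 0100. This is the CRC / FCS.

0100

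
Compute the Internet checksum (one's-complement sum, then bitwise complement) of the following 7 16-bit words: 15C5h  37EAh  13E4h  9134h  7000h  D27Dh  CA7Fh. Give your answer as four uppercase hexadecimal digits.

003A

One's-complement addition (fold any carry out of bit 15 back into bit 0):
  0x15C5 + 0x37EA = 0x04DAF
  0x4DAF + 0x13E4 = 0x06193
  0x6193 + 0x9134 = 0x0F2C7
  0xF2C7 + 0x7000 = 0x162C7 → wrap carry → 0x62C8
  0x62C8 + 0xD27D = 0x13545 → wrap carry → 0x3546
  0x3546 + 0xCA7F = 0x0FFC5
One's-complement sum = 0xFFC5.
Checksum = ~0xFFC5 & 0xFFFF = 0x003A.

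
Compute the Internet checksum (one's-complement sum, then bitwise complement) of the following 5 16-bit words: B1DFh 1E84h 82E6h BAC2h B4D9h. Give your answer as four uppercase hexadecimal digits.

One's-complement addition (fold any carry out of bit 15 back into bit 0):
  0xB1DF + 0x1E84 = 0x0D063
  0xD063 + 0x82E6 = 0x15349 → wrap carry → 0x534A
  0x534A + 0xBAC2 = 0x10E0C → wrap carry → 0x0E0D
  0x0E0D + 0xB4D9 = 0x0C2E6
One's-complement sum = 0xC2E6.
Checksum = ~0xC2E6 & 0xFFFF = 0x3D19.

3D19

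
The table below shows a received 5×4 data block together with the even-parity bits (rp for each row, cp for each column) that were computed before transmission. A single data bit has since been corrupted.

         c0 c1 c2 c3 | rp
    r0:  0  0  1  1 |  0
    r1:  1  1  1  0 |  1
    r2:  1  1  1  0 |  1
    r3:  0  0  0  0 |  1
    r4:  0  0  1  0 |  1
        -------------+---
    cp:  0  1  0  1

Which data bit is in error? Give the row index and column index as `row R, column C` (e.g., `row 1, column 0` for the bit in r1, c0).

Recompute each row's even parity and compare to rp:
  r0: data parity 0, sent rp 0 → ok
  r1: data parity 1, sent rp 1 → ok
  r2: data parity 1, sent rp 1 → ok
  r3: data parity 0, sent rp 1 → mismatch
  r4: data parity 1, sent rp 1 → ok
Recompute each column's even parity and compare to cp:
  c0: data parity 0, sent cp 0 → ok
  c1: data parity 0, sent cp 1 → mismatch
  c2: data parity 0, sent cp 0 → ok
  c3: data parity 1, sent cp 1 → ok
Exactly one row (r3) and one column (c1) fail → the flipped bit is at their intersection.

row 3, column 1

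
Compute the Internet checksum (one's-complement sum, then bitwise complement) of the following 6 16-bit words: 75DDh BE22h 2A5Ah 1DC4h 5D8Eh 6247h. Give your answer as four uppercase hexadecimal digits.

C40B

One's-complement addition (fold any carry out of bit 15 back into bit 0):
  0x75DD + 0xBE22 = 0x133FF → wrap carry → 0x3400
  0x3400 + 0x2A5A = 0x05E5A
  0x5E5A + 0x1DC4 = 0x07C1E
  0x7C1E + 0x5D8E = 0x0D9AC
  0xD9AC + 0x6247 = 0x13BF3 → wrap carry → 0x3BF4
One's-complement sum = 0x3BF4.
Checksum = ~0x3BF4 & 0xFFFF = 0xC40B.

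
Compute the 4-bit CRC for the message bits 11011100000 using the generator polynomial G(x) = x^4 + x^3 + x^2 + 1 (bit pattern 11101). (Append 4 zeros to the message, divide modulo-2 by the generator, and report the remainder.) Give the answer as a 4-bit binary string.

Append 4 zeros: 110111000000000. Divide by 11101 (XOR where the leading bit is 1):
  pos 0: 11011 XOR 11101 = 00110
  pos 2: 11010 XOR 11101 = 00111
  pos 4: 11100 XOR 11101 = 00001
  pos 8: 10000 XOR 11101 = 01101
  pos 9: 11010 XOR 11101 = 00111
Remainder (last 4 bits) = 1110. This is the CRC / FCS.

1110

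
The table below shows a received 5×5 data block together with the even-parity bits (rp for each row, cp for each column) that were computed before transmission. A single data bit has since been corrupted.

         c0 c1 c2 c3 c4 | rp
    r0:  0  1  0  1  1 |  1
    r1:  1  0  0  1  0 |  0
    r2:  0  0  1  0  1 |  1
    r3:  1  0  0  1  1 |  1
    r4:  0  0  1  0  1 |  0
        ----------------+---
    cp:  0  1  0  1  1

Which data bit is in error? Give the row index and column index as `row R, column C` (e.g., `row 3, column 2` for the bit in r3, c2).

row 2, column 4

Recompute each row's even parity and compare to rp:
  r0: data parity 1, sent rp 1 → ok
  r1: data parity 0, sent rp 0 → ok
  r2: data parity 0, sent rp 1 → mismatch
  r3: data parity 1, sent rp 1 → ok
  r4: data parity 0, sent rp 0 → ok
Recompute each column's even parity and compare to cp:
  c0: data parity 0, sent cp 0 → ok
  c1: data parity 1, sent cp 1 → ok
  c2: data parity 0, sent cp 0 → ok
  c3: data parity 1, sent cp 1 → ok
  c4: data parity 0, sent cp 1 → mismatch
Exactly one row (r2) and one column (c4) fail → the flipped bit is at their intersection.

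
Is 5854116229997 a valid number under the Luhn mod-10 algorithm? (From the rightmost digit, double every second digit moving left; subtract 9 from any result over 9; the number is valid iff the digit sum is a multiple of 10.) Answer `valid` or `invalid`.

From the right, keep odd positions and double even positions (subtract 9 from any doubled value over 9):
  doubled (positions 2,4,...): 9 9 4 2 8 7 → sum 39
  kept (positions 1,3,...): 7 9 2 6 1 5 5 → sum 35
Total = 74.
74 mod 10 = 4, so the number is invalid.

invalid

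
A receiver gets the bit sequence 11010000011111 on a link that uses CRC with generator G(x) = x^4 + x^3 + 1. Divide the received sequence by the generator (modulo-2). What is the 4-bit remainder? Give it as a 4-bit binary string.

1001

Modulo-2 division of 11010000011111 by 11001:
  pos 0: 11010 XOR 11001 = 00011
  pos 3: 11000 XOR 11001 = 00001
  pos 7: 10111 XOR 11001 = 01110
  pos 8: 11101 XOR 11001 = 00100
Remainder = 1001 (nonzero — an error is detected).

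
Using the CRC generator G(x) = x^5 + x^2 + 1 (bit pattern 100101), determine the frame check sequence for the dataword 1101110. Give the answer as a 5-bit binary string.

Append 5 zeros: 110111000000. Divide by 100101 (XOR where the leading bit is 1):
  pos 0: 110111 XOR 100101 = 010010
  pos 1: 100100 XOR 100101 = 000001
  pos 6: 100000 XOR 100101 = 000101
Remainder (last 5 bits) = 00101. This is the CRC / FCS.

00101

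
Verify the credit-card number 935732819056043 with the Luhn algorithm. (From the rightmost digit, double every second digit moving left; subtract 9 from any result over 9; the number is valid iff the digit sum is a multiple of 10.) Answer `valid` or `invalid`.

valid

From the right, keep odd positions and double even positions (subtract 9 from any doubled value over 9):
  doubled (positions 2,4,...): 8 3 0 2 4 5 6 → sum 28
  kept (positions 1,3,...): 3 0 5 9 8 3 5 9 → sum 42
Total = 70.
70 mod 10 = 0, so the number is valid.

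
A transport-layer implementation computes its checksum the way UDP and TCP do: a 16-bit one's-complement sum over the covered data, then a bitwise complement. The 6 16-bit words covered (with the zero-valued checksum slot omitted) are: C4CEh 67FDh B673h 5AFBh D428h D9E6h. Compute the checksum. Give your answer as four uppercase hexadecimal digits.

One's-complement addition (fold any carry out of bit 15 back into bit 0):
  0xC4CE + 0x67FD = 0x12CCB → wrap carry → 0x2CCC
  0x2CCC + 0xB673 = 0x0E33F
  0xE33F + 0x5AFB = 0x13E3A → wrap carry → 0x3E3B
  0x3E3B + 0xD428 = 0x11263 → wrap carry → 0x1264
  0x1264 + 0xD9E6 = 0x0EC4A
One's-complement sum = 0xEC4A.
Checksum = ~0xEC4A & 0xFFFF = 0x13B5.

13B5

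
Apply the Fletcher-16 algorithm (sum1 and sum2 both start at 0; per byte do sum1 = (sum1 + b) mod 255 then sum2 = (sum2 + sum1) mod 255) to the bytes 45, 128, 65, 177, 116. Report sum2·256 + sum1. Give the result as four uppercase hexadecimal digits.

7F15

Running sums (mod 255):
  after byte 0 (45): sum1=45, sum2=45
  after byte 1 (128): sum1=173, sum2=218
  after byte 2 (65): sum1=238, sum2=201
  after byte 3 (177): sum1=160, sum2=106
  after byte 4 (116): sum1=21, sum2=127
Checksum = sum2·256 + sum1 = 127·256 + 21 = 32533 = 0x7F15.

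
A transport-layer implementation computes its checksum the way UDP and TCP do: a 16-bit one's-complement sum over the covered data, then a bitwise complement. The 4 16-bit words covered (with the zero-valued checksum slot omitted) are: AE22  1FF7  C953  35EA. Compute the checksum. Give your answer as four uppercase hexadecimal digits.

One's-complement addition (fold any carry out of bit 15 back into bit 0):
  0xAE22 + 0x1FF7 = 0x0CE19
  0xCE19 + 0xC953 = 0x1976C → wrap carry → 0x976D
  0x976D + 0x35EA = 0x0CD57
One's-complement sum = 0xCD57.
Checksum = ~0xCD57 & 0xFFFF = 0x32A8.

32A8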